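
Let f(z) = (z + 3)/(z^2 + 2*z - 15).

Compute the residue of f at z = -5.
1/4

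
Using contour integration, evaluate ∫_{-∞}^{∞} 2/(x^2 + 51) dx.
Let f(z) = 2/(z^2 + 51). The denominator has no real zeros and deg Q - deg P = 2 ≥ 2, so the integral of f over the upper semicircle |z| = R tends to 0 as R → ∞. Closing the contour in the upper half-plane,
  ∫_{-∞}^{∞} f(x) dx = 2πi · Σ Res(f, z_k)  over the poles with Im z_k > 0.

Zeros of the denominator: z^2 + 51 = 0 gives z = ±sqrt(51)*I.
Upper half-plane: z = sqrt(51)*I (simple).

Each pole is a simple zero of Q(z) = z^2 + 51, so Res(f, z₀) = P(z₀)/Q'(z₀) with P(z) = 2, Q'(z) = 2*z:
  Res(f, sqrt(51)*I) = (2)/(2*sqrt(51)*I) = -sqrt(51)*I/51

∫_{-∞}^{∞} f(x) dx = 2πi · (-sqrt(51)*I/51) = 2*sqrt(51)*pi/51

Final answer: 2*sqrt(51)*pi/51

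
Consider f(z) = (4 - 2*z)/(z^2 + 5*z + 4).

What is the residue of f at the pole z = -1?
2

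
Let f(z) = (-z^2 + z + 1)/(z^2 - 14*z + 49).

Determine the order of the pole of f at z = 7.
Factor the denominator:
  z^2 - 14*z + 49 = (z - 7)^2

The numerator P(z) = -z^2 + z + 1 has P(7) = -41 ≠ 0, so no factor of (z - 7) cancels.
Near z = 7 we can therefore write f(z) = g(z)/(z - 7)^2 with g analytic at 7 and g(7) ≠ 0 (g is just the numerator).

Hence z = 7 is a pole of order 2.

Final answer: 2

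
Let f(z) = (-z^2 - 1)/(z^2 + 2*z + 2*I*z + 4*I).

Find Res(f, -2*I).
Write f(z) = P(z)/Q(z) with P(z) = -z^2 - 1 and Q(z) = z^2 + 2*z + 2*I*z + 4*I.
The denominator factors as Q(z) = (z + 2*I)*(z + 2), so z = -2*I is a simple zero of Q and P is analytic there; z = -2*I is therefore a simple pole and
  Res(f, z₀) = P(z₀)/Q'(z₀).

Q'(z) = 2*z + 2 + 2*I, so Q'(-2*I) = 2 - 2*I.
P(-2*I) = 3.

Res(f, -2*I) = (3)/(2 - 2*I) = 3/4 + 3*I/4

Final answer: 3/4 + 3*I/4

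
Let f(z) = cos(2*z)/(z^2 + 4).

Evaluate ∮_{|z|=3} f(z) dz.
By the residue theorem, ∮_C f(z) dz = 2πi · (sum of the residues of f at the poles inside |z| = 3).

The denominator factors as (z + 2*I)*(z - 2*I), so the singularities of f are simple poles at z = -2*I, z = 2*I.
  |-2*I|² = 4 < 9 = 3², so this pole is inside the contour.
  |2*I|² = 4 < 9 = 3², so this pole is inside the contour.

With P(z) = cos(2*z) and Q(z) = z^2 + 4, each pole is simple, so Res(f, z₀) = P(z₀)/Q'(z₀) with Q'(z) = 2*z.
  Res(f, -2*I) = P(-2*I)/Q'(-2*I) = (cosh(4))/(-4*I) = I*cosh(4)/4
  Res(f, 2*I) = P(2*I)/Q'(2*I) = (cosh(4))/(4*I) = -I*cosh(4)/4

Sum of residues inside C: 0
∮_C f(z) dz = 2πi · (0) = 0

Final answer: 0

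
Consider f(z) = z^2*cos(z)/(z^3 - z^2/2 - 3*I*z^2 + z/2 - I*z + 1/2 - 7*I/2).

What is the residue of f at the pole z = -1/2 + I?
(-1/17 - 4*I/17)*cos(1/2 - I)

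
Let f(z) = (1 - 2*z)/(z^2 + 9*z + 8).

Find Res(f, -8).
Write f(z) = P(z)/Q(z) with P(z) = 1 - 2*z and Q(z) = z^2 + 9*z + 8.
The denominator factors as Q(z) = (z + 1)*(z + 8), so z = -8 is a simple zero of Q and P is analytic there; z = -8 is therefore a simple pole and
  Res(f, z₀) = P(z₀)/Q'(z₀).

Q'(z) = 2*z + 9, so Q'(-8) = -7.
P(-8) = 17.

Res(f, -8) = (17)/(-7) = -17/7

Final answer: -17/7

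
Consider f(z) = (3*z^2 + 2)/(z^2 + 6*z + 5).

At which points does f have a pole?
The singularities of f are the zeros of the denominator. Factoring,
  z^2 + 6*z + 5 = (z + 5)*(z + 1)
so the candidates are z = -5, z = -1.

Check the numerator P(z) = 3*z^2 + 2 at each one:
  P(-5) = 77 ≠ 0, so z = -5 is a (simple) pole.
  P(-1) = 5 ≠ 0, so z = -1 is a (simple) pole.

Poles of f: {-5, -1}

Final answer: {-5, -1}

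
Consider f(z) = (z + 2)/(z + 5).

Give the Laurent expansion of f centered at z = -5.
Put w = z - (-5), i.e. z = w - 5. The denominator is w, so it suffices to rewrite the numerator in powers of w.

P(z) = z + 2
P(w - 5) = -3 + w

Dividing each term by w:
  f = -3/w + 1

Substituting back w = z + 5:
  f(z) = -3/(z + 5) + 1

The series is finite because the numerator is a polynomial; the negative powers form the principal part, and the coefficient of 1/(z + 5) gives Res(f, -5) = -3.

Final answer: -3/(z + 5) + 1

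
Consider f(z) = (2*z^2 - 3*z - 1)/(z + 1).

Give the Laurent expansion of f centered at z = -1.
4/(z + 1) - 7 + 2*(z + 1)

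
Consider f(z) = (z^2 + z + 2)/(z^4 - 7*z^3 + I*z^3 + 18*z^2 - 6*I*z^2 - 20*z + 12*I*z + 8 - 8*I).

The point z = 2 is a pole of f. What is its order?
3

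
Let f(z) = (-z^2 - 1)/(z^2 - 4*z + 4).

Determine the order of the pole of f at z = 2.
Factor the denominator:
  z^2 - 4*z + 4 = (z - 2)^2

The numerator P(z) = -z^2 - 1 has P(2) = -5 ≠ 0, so no factor of (z - 2) cancels.
Near z = 2 we can therefore write f(z) = g(z)/(z - 2)^2 with g analytic at 2 and g(2) ≠ 0 (g is just the numerator).

Hence z = 2 is a pole of order 2.

Final answer: 2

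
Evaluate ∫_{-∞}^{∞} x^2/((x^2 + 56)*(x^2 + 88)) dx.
pi*(-sqrt(14) + sqrt(22))/16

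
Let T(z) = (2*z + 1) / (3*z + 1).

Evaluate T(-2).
Substitute z = -2:
  numerator:   2*(-2) + 1 = -3
  denominator: 3*(-2) + 1 = -5
T(-2) = (-3)/(-5) = 3/5

Final answer: 3/5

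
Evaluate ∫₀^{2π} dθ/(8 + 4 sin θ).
Call the integral J. The integrand is 2π-periodic and we integrate over a full period, so shifting θ does not change the value (θ → θ + π/2 turns sin θ into cos θ). Hence
  J = ∫₀^{2π} dθ/(8 + 4 cos θ).
Put z = e^{iθ}: then cos θ = (z + 1/z)/2, dθ = dz/(iz), and z runs once counterclockwise around |z| = 1:
  J = ∮_{|z|=1} 1/(8 + 4*(z + 1/z)/2) · dz/(iz) = (2/i) ∮_{|z|=1} dz/(4*z^2 + 16*z + 4).
The roots of 4*z^2 + 16*z + 4 are z = (-8 ± sqrt(8^2 - 4^2))/4, with sqrt(48) = 4*sqrt(3); their product is 1, so only z₊ = -2 + sqrt(3) lies inside the unit circle (z₋ = -2 - sqrt(3) lies outside).
z₊ is a simple zero of q(z) = 4*z^2 + 16*z + 4, so Res(1/q, z₊) = 1/q'(z₊) with q'(z) = 8*z + 16; and q'(z₊) = 4*(z₊ - z₋) = 8*sqrt(3).
Therefore J = (2/i) · 2πi · 1/(8*sqrt(3)) = 2*pi/(4*sqrt(3)) = sqrt(3)*pi/6

Final answer: sqrt(3)*pi/6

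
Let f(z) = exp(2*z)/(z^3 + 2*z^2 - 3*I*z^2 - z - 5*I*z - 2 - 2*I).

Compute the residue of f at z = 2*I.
(-1/10 - 3*I/10)*exp(4*I)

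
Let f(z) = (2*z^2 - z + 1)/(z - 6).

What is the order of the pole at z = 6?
1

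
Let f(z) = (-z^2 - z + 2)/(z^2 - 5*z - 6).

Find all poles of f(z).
The singularities of f are the zeros of the denominator. Factoring,
  z^2 - 5*z - 6 = (z + 1)*(z - 6)
so the candidates are z = -1, z = 6.

Check the numerator P(z) = -z^2 - z + 2 at each one:
  P(-1) = 2 ≠ 0, so z = -1 is a (simple) pole.
  P(6) = -40 ≠ 0, so z = 6 is a (simple) pole.

Poles of f: {-1, 6}

Final answer: {-1, 6}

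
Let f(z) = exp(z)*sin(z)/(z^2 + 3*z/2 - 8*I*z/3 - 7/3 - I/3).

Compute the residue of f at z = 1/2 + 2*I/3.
(90/289 + 48*I/289)*exp(1/2 + 2*I/3)*sin(1/2 + 2*I/3)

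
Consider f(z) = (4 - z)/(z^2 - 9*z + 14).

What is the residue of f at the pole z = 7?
Write f(z) = P(z)/Q(z) with P(z) = 4 - z and Q(z) = z^2 - 9*z + 14.
The denominator factors as Q(z) = (z - 2)*(z - 7), so z = 7 is a simple zero of Q and P is analytic there; z = 7 is therefore a simple pole and
  Res(f, z₀) = P(z₀)/Q'(z₀).

Q'(z) = 2*z - 9, so Q'(7) = 5.
P(7) = -3.

Res(f, 7) = (-3)/(5) = -3/5

Final answer: -3/5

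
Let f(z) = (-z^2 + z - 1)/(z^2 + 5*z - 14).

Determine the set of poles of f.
The singularities of f are the zeros of the denominator. Factoring,
  z^2 + 5*z - 14 = (z - 2)*(z + 7)
so the candidates are z = 2, z = -7.

Check the numerator P(z) = -z^2 + z - 1 at each one:
  P(2) = -3 ≠ 0, so z = 2 is a (simple) pole.
  P(-7) = -57 ≠ 0, so z = -7 is a (simple) pole.

Poles of f: {-7, 2}

Final answer: {-7, 2}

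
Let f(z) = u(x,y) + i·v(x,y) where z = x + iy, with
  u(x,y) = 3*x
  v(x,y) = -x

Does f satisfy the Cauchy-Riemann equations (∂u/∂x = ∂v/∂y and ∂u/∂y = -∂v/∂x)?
∂u/∂x = 3
∂v/∂y = 0
∂u/∂y = 0
∂v/∂x = -1
∂u/∂x ≠ ∂v/∂y and ∂u/∂y ≠ -∂v/∂x; the Cauchy-Riemann equations are not satisfied, so f is not analytic.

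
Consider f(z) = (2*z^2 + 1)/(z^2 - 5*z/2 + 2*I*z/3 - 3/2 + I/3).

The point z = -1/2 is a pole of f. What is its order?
Factor the denominator:
  z^2 - 5*z/2 + 2*I*z/3 - 3/2 + I/3 = (z + 1/2)*(z - 3 + 2*I/3)

The numerator P(z) = 2*z^2 + 1 has P(-1/2) = 3/2 ≠ 0, so no factor of (z + 1/2) cancels.
Near z = -1/2 we can therefore write f(z) = g(z)/(z + 1/2) with g analytic at -1/2 and g(-1/2) ≠ 0 (g is the numerator divided by the remaining denominator factors).

Hence z = -1/2 is a pole of order 1.

Final answer: 1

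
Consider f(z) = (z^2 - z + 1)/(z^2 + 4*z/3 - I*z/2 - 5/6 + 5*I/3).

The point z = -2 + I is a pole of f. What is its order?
Factor the denominator:
  z^2 + 4*z/3 - I*z/2 - 5/6 + 5*I/3 = (z + 2 - I)*(z - 2/3 + I/2)

The numerator P(z) = z^2 - z + 1 has P(-2 + I) = 6 - 5*I ≠ 0, so no factor of (z + 2 - I) cancels.
Near z = -2 + I we can therefore write f(z) = g(z)/(z + 2 - I) with g analytic at -2 + I and g(-2 + I) ≠ 0 (g is the numerator divided by the remaining denominator factors).

Hence z = -2 + I is a pole of order 1.

Final answer: 1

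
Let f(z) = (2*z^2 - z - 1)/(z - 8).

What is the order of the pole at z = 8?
Factor the denominator:
  z - 8 = (z - 8)

The numerator P(z) = 2*z^2 - z - 1 has P(8) = 119 ≠ 0, so no factor of (z - 8) cancels.
Near z = 8 we can therefore write f(z) = g(z)/(z - 8) with g analytic at 8 and g(8) ≠ 0 (g is just the numerator).

Hence z = 8 is a pole of order 1.

Final answer: 1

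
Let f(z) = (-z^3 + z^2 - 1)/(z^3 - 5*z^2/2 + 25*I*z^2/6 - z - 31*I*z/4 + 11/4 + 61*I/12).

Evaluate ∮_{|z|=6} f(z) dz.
By the residue theorem, ∮_C f(z) dz = 2πi · (sum of the residues of f at the poles inside |z| = 6).

The denominator factors as (z - 1 + 3*I/2)*(z - 1 - I/3)*(z - 1/2 + 3*I), so the singularities of f are simple poles at z = 1 - 3*I/2, z = 1 + I/3, z = 1/2 - 3*I.
  |1 - 3*I/2|² = 13/4 < 36 = 6², so this pole is inside the contour.
  |1 + I/3|² = 10/9 < 36 = 6², so this pole is inside the contour.
  |1/2 - 3*I|² = 37/4 < 36 = 6², so this pole is inside the contour.

With P(z) = -z^3 + z^2 - 1 and Q(z) = z^3 - 5*z^2/2 + 25*I*z^2/6 - z - 31*I*z/4 + 11/4 + 61*I/12, each pole is simple, so Res(f, z₀) = P(z₀)/Q'(z₀) with Q'(z) = 3*z^2 - 5*z + 25*I*z/3 - 1 - 31*I/4.
  Res(f, 1 - 3*I/2) = P(1 - 3*I/2)/Q'(1 - 3*I/2) = (7/2 - 15*I/8)/(11/4 - 11*I/12) = 27/20 - 51*I/220
  Res(f, 1 + I/3) = P(1 + I/3)/Q'(1 + I/3) = (-7/9 - 8*I/27)/(-55/9 + 11*I/12) = 48/409 + 892*I/13497
  Res(f, 1/2 - 3*I) = P(1/2 - 3*I)/Q'(1/2 - 3*I) = (29/8 - 111*I/4)/(-19/4 + 29*I/12) = -24273/8180 + 35439*I/8180

Sum of residues inside C: -3/2 + 25*I/6
∮_C f(z) dz = 2πi · (-3/2 + 25*I/6) = pi*(-25/3 - 3*I)

Final answer: pi*(-25/3 - 3*I)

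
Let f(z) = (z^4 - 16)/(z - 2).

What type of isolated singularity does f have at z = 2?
removable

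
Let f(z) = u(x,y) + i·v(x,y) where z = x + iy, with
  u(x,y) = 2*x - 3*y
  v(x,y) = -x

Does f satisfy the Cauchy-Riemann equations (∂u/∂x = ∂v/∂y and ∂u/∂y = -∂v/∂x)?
∂u/∂x = 2
∂v/∂y = 0
∂u/∂y = -3
∂v/∂x = -1
∂u/∂x ≠ ∂v/∂y and ∂u/∂y ≠ -∂v/∂x; the Cauchy-Riemann equations are not satisfied, so f is not analytic.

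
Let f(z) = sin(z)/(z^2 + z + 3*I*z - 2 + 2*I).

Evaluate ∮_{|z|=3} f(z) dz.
By the residue theorem, ∮_C f(z) dz = 2πi · (sum of the residues of f at the poles inside |z| = 3).

The denominator factors as (z + 2*I)*(z + 1 + I), so the singularities of f are simple poles at z = -2*I, z = -1 - I.
  |-2*I|² = 4 < 9 = 3², so this pole is inside the contour.
  |-1 - I|² = 2 < 9 = 3², so this pole is inside the contour.

With P(z) = sin(z) and Q(z) = z^2 + z + 3*I*z - 2 + 2*I, each pole is simple, so Res(f, z₀) = P(z₀)/Q'(z₀) with Q'(z) = 2*z + 1 + 3*I.
  Res(f, -2*I) = P(-2*I)/Q'(-2*I) = (-I*sinh(2))/(1 - I) = (1/2 - I/2)*sinh(2)
  Res(f, -1 - I) = P(-1 - I)/Q'(-1 - I) = (-sin(1 + I))/(-1 + I) = (1/2 + I/2)*sin(1 + I)

Sum of residues inside C: (1/2 - I/2)*sinh(2) + (1/2 + I/2)*sin(1 + I)
∮_C f(z) dz = 2πi · ((1/2 - I/2)*sinh(2) + (1/2 + I/2)*sin(1 + I)) = pi*(-1 + I)*sin(1 + I) + pi*(1 + I)*sinh(2)

Final answer: pi*(-1 + I)*sin(1 + I) + pi*(1 + I)*sinh(2)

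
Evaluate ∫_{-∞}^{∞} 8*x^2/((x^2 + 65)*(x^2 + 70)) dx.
Let f(z) = 8*z^2/((z^2 + 65)*(z^2 + 70)). The denominator has no real zeros and deg Q - deg P = 2 ≥ 2, so the integral of f over the upper semicircle |z| = R tends to 0 as R → ∞. Closing the contour in the upper half-plane,
  ∫_{-∞}^{∞} f(x) dx = 2πi · Σ Res(f, z_k)  over the poles with Im z_k > 0.

Zeros of the denominator: z^2 + 70 = 0 gives z = ±sqrt(70)*I; z^2 + 65 = 0 gives z = ±sqrt(65)*I.
Upper half-plane: z = sqrt(65)*I, z = sqrt(70)*I (simple).

Each pole is a simple zero of Q(z) = z^4 + 135*z^2 + 4550, so Res(f, z₀) = P(z₀)/Q'(z₀) with P(z) = 8*z^2, Q'(z) = 4*z^3 + 270*z:
  Res(f, sqrt(65)*I) = (-520)/(10*sqrt(65)*I) = 4*sqrt(65)*I/5
  Res(f, sqrt(70)*I) = (-560)/(-10*sqrt(70)*I) = -4*sqrt(70)*I/5

Sum of residues: 4*I*(-sqrt(70) + sqrt(65))/5
∫_{-∞}^{∞} f(x) dx = 2πi · (4*I*(-sqrt(70) + sqrt(65))/5) = 8*pi*(-sqrt(65) + sqrt(70))/5

Final answer: 8*pi*(-sqrt(65) + sqrt(70))/5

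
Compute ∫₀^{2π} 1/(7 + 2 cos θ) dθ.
Let J = ∫₀^{2π} dθ/(7 + 2 cos θ).
Put z = e^{iθ}: then cos θ = (z + 1/z)/2, dθ = dz/(iz), and z runs once counterclockwise around |z| = 1:
  J = ∮_{|z|=1} 1/(7 + 2*(z + 1/z)/2) · dz/(iz) = (2/i) ∮_{|z|=1} dz/(2*z^2 + 14*z + 2).
The roots of 2*z^2 + 14*z + 2 are z = (-7 ± sqrt(7^2 - 2^2))/2, with sqrt(45) = 3*sqrt(5); their product is 1, so only z₊ = -7/2 + 3*sqrt(5)/2 lies inside the unit circle (z₋ = -7/2 - 3*sqrt(5)/2 lies outside).
z₊ is a simple zero of q(z) = 2*z^2 + 14*z + 2, so Res(1/q, z₊) = 1/q'(z₊) with q'(z) = 4*z + 14; and q'(z₊) = 2*(z₊ - z₋) = 6*sqrt(5).
Therefore J = (2/i) · 2πi · 1/(6*sqrt(5)) = 2*pi/(3*sqrt(5)) = 2*sqrt(5)*pi/15

Final answer: 2*sqrt(5)*pi/15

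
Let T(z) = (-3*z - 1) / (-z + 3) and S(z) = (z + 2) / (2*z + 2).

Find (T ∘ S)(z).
(-5*z - 8)/(5*z + 4)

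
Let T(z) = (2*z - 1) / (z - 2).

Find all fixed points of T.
{2 - sqrt(3), sqrt(3) + 2}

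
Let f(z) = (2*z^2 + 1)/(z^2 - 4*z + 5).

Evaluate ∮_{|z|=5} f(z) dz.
By the residue theorem, ∮_C f(z) dz = 2πi · (sum of the residues of f at the poles inside |z| = 5).

The denominator factors as (z - 2 + I)*(z - 2 - I), so the singularities of f are simple poles at z = 2 - I, z = 2 + I.
  |2 - I|² = 5 < 25 = 5², so this pole is inside the contour.
  |2 + I|² = 5 < 25 = 5², so this pole is inside the contour.

With P(z) = 2*z^2 + 1 and Q(z) = z^2 - 4*z + 5, each pole is simple, so Res(f, z₀) = P(z₀)/Q'(z₀) with Q'(z) = 2*z - 4.
  Res(f, 2 - I) = P(2 - I)/Q'(2 - I) = (7 - 8*I)/(-2*I) = 4 + 7*I/2
  Res(f, 2 + I) = P(2 + I)/Q'(2 + I) = (7 + 8*I)/(2*I) = 4 - 7*I/2

Sum of residues inside C: 8
∮_C f(z) dz = 2πi · (8) = 16*I*pi

Final answer: 16*I*pi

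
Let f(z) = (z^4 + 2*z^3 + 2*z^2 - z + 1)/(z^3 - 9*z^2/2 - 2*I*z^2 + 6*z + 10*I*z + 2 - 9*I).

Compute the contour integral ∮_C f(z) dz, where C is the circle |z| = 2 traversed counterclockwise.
By the residue theorem, ∮_C f(z) dz = 2πi · (sum of the residues of f at the poles inside |z| = 2).

The denominator factors as (z - 1/2 - 2*I)*(z - 1 - I)*(z - 3 + I), so the singularities of f are simple poles at z = 1/2 + 2*I, z = 1 + I, z = 3 - I.
  |1/2 + 2*I|² = 17/4 > 4 = 2², so this pole is outside the contour.
  |1 + I|² = 2 < 4 = 2², so this pole is inside the contour.
  |3 - I|² = 10 > 4 = 2², so this pole is outside the contour.

With P(z) = z^4 + 2*z^3 + 2*z^2 - z + 1 and Q(z) = z^3 - 9*z^2/2 - 2*I*z^2 + 6*z + 10*I*z + 2 - 9*I, each pole is simple, so Res(f, z₀) = P(z₀)/Q'(z₀) with Q'(z) = 3*z^2 - 9*z - 4*I*z + 6 + 10*I.
  Res(f, 1 + I) = P(1 + I)/Q'(1 + I) = (-8 + 7*I)/(1 + 3*I) = 13/10 + 31*I/10

∮_C f(z) dz = 2πi · (13/10 + 31*I/10) = pi*(-31/5 + 13*I/5)

Final answer: pi*(-31/5 + 13*I/5)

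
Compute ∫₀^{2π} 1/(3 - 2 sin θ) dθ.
Call the integral J. The integrand is 2π-periodic and we integrate over a full period, so shifting θ does not change the value (θ → θ + π/2 turns sin θ into cos θ; θ → θ + π flips the sign of the trig term). Hence
  J = ∫₀^{2π} dθ/(3 + 2 cos θ).
Put z = e^{iθ}: then cos θ = (z + 1/z)/2, dθ = dz/(iz), and z runs once counterclockwise around |z| = 1:
  J = ∮_{|z|=1} 1/(3 + 2*(z + 1/z)/2) · dz/(iz) = (2/i) ∮_{|z|=1} dz/(2*z^2 + 6*z + 2).
The roots of 2*z^2 + 6*z + 2 are z = (-3 ± sqrt(3^2 - 2^2))/2, with sqrt(5) = sqrt(5); their product is 1, so only z₊ = -3/2 + sqrt(5)/2 lies inside the unit circle (z₋ = -3/2 - sqrt(5)/2 lies outside).
z₊ is a simple zero of q(z) = 2*z^2 + 6*z + 2, so Res(1/q, z₊) = 1/q'(z₊) with q'(z) = 4*z + 6; and q'(z₊) = 2*(z₊ - z₋) = 2*sqrt(5).
Therefore J = (2/i) · 2πi · 1/(2*sqrt(5)) = 2*pi/(sqrt(5)) = 2*sqrt(5)*pi/5

Final answer: 2*sqrt(5)*pi/5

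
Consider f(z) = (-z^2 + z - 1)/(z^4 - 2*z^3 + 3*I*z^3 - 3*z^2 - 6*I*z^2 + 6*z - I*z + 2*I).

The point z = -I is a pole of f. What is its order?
Factor the denominator:
  z^4 - 2*z^3 + 3*I*z^3 - 3*z^2 - 6*I*z^2 + 6*z - I*z + 2*I = (z + I)^3*(z - 2)

The numerator P(z) = -z^2 + z - 1 has P(-I) = -I ≠ 0, so no factor of (z + I) cancels.
Near z = -I we can therefore write f(z) = g(z)/(z + I)^3 with g analytic at -I and g(-I) ≠ 0 (g is the numerator divided by the remaining denominator factors).

Hence z = -I is a pole of order 3.

Final answer: 3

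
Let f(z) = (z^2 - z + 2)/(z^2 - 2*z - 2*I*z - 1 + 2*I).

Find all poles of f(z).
The singularities of f are the zeros of the denominator. Factoring,
  z^2 - 2*z - 2*I*z - 1 + 2*I = (z - I)*(z - 2 - I)
so the candidates are z = I, z = 2 + I.

Check the numerator P(z) = z^2 - z + 2 at each one:
  P(I) = 1 - I ≠ 0, so z = I is a (simple) pole.
  P(2 + I) = 3 + 3*I ≠ 0, so z = 2 + I is a (simple) pole.

Poles of f: {I, 2 + I}

Final answer: {I, 2 + I}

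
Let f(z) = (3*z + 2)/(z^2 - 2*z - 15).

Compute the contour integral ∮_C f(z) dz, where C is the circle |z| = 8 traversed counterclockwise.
By the residue theorem, ∮_C f(z) dz = 2πi · (sum of the residues of f at the poles inside |z| = 8).

The denominator factors as (z - 5)*(z + 3), so the singularities of f are simple poles at z = 5, z = -3.
  |5|² = 25 < 64 = 8², so this pole is inside the contour.
  |-3|² = 9 < 64 = 8², so this pole is inside the contour.

With P(z) = 3*z + 2 and Q(z) = z^2 - 2*z - 15, each pole is simple, so Res(f, z₀) = P(z₀)/Q'(z₀) with Q'(z) = 2*z - 2.
  Res(f, 5) = P(5)/Q'(5) = (17)/(8) = 17/8
  Res(f, -3) = P(-3)/Q'(-3) = (-7)/(-8) = 7/8

Sum of residues inside C: 3
∮_C f(z) dz = 2πi · (3) = 6*I*pi

Final answer: 6*I*pi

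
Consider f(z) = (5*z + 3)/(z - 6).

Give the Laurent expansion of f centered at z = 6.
Put w = z - (6), i.e. z = w + 6. The denominator is w, so it suffices to rewrite the numerator in powers of w.

P(z) = 5*z + 3
P(w + 6) = 33 + 5*w

Dividing each term by w:
  f = 33/w + 5

Substituting back w = z - 6:
  f(z) = 33/(z - 6) + 5

The series is finite because the numerator is a polynomial; the negative powers form the principal part, and the coefficient of 1/(z - 6) gives Res(f, 6) = 33.

Final answer: 33/(z - 6) + 5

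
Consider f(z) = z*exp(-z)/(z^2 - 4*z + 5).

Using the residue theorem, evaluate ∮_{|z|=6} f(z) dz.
pi*(-2 + I)*exp(-2 + I) + pi*(2 + I)*exp(-2 - I)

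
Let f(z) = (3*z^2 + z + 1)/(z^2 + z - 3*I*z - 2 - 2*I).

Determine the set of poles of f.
{-1 + I, 2*I}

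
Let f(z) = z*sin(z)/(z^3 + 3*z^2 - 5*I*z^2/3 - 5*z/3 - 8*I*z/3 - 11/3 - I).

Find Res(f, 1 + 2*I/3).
(387/2900 + 141*I/2900)*sin(1 + 2*I/3)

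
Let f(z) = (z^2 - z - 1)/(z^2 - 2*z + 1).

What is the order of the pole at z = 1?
2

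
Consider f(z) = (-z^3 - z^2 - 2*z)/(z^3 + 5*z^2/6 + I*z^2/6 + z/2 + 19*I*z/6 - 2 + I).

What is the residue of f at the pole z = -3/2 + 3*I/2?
Write f(z) = P(z)/Q(z) with P(z) = -z^3 - z^2 - 2*z and Q(z) = z^3 + 5*z^2/6 + I*z^2/6 + z/2 + 19*I*z/6 - 2 + I.
The denominator factors as Q(z) = (z + 1/3 + 2*I/3)*(z - 1 + I)*(z + 3/2 - 3*I/2), so z = -3/2 + 3*I/2 is a simple zero of Q and P is analytic there; z = -3/2 + 3*I/2 is therefore a simple pole and
  Res(f, z₀) = P(z₀)/Q'(z₀).

Q'(z) = 3*z^2 + 5*z/3 + I*z/3 + 1/2 + 19*I/6, so Q'(-3/2 + 3*I/2) = -5/2 - 25*I/3.
P(-3/2 + 3*I/2) = -15/4 - 21*I/4.

Res(f, -3/2 + 3*I/2) = (-15/4 - 21*I/4)/(-5/2 - 25*I/3) = 153/218 - 261*I/1090

Final answer: 153/218 - 261*I/1090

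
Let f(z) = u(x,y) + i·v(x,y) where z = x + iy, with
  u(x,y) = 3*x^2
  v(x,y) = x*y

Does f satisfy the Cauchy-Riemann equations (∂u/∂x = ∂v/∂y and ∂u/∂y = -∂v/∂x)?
∂u/∂x = 6*x
∂v/∂y = x
∂u/∂y = 0
∂v/∂x = y
∂u/∂x ≠ ∂v/∂y and ∂u/∂y ≠ -∂v/∂x; the Cauchy-Riemann equations are not satisfied, so f is not analytic.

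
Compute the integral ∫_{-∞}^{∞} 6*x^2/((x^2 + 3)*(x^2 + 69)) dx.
pi*(-sqrt(3) + sqrt(69))/11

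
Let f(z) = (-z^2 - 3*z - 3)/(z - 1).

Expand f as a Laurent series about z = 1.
Put w = z - (1), i.e. z = w + 1. The denominator is w, so it suffices to rewrite the numerator in powers of w.

P(z) = -z^2 - 3*z - 3
P(w + 1) = -7 - 5*w - w^2

Dividing each term by w:
  f = -7/w - 5 - w

Substituting back w = z - 1:
  f(z) = -7/(z - 1) - 5 - (z - 1)

The series is finite because the numerator is a polynomial; the negative powers form the principal part, and the coefficient of 1/(z - 1) gives Res(f, 1) = -7.

Final answer: -7/(z - 1) - 5 - (z - 1)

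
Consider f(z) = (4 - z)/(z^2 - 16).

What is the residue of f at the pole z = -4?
Write f(z) = P(z)/Q(z) with P(z) = 4 - z and Q(z) = z^2 - 16.
The denominator factors as Q(z) = (z + 4)*(z - 4), so z = -4 is a simple zero of Q and P is analytic there; z = -4 is therefore a simple pole and
  Res(f, z₀) = P(z₀)/Q'(z₀).

Q'(z) = 2*z, so Q'(-4) = -8.
P(-4) = 8.

Res(f, -4) = (8)/(-8) = -1

Final answer: -1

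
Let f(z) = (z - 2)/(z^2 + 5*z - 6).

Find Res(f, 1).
Write f(z) = P(z)/Q(z) with P(z) = z - 2 and Q(z) = z^2 + 5*z - 6.
The denominator factors as Q(z) = (z + 6)*(z - 1), so z = 1 is a simple zero of Q and P is analytic there; z = 1 is therefore a simple pole and
  Res(f, z₀) = P(z₀)/Q'(z₀).

Q'(z) = 2*z + 5, so Q'(1) = 7.
P(1) = -1.

Res(f, 1) = (-1)/(7) = -1/7

Final answer: -1/7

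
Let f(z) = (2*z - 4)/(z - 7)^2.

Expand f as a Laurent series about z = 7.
Put w = z - (7), i.e. z = w + 7. The denominator is w^2, so it suffices to rewrite the numerator in powers of w.

P(z) = 2*z - 4
P(w + 7) = 10 + 2*w

Dividing each term by w^2:
  f = 10/w^2 + 2/w

Substituting back w = z - 7:
  f(z) = 10/(z - 7)^2 + 2/(z - 7)

The series is finite because the numerator is a polynomial; the negative powers form the principal part, and the coefficient of 1/(z - 7) gives Res(f, 7) = 2.

Final answer: 10/(z - 7)^2 + 2/(z - 7)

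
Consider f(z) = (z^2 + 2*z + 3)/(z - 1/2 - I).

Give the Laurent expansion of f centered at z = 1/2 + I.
(13/4 + 3*I)/(z - 1/2 - I) + 3 + 2*I + (z - 1/2 - I)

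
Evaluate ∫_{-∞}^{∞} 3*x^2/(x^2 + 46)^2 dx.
Let f(z) = 3*z^2/(z^2 + 46)^2. The denominator has no real zeros and deg Q - deg P = 2 ≥ 2, so the integral of f over the upper semicircle |z| = R tends to 0 as R → ∞. Closing the contour in the upper half-plane,
  ∫_{-∞}^{∞} f(x) dx = 2πi · Σ Res(f, z_k)  over the poles with Im z_k > 0.

Zeros of the denominator: z^2 + 46 = 0 gives z = ±sqrt(46)*I.
Upper half-plane: z = sqrt(46)*I (a pole of order 2).

Write f(z) = g(z)/(z - sqrt(46)*I)^2 with g(z) = 3*z^2/(z + sqrt(46)*I)^2. For a double pole, Res(f, z₀) = g'(z₀):
  g'(z) = 6*sqrt(46)*I*z/(z + sqrt(46)*I)^3
  Res(f, sqrt(46)*I) = g'(sqrt(46)*I) = -3*sqrt(46)*I/184

∫_{-∞}^{∞} f(x) dx = 2πi · (-3*sqrt(46)*I/184) = 3*sqrt(46)*pi/92

Final answer: 3*sqrt(46)*pi/92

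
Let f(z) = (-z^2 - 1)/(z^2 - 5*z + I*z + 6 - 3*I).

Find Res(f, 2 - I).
Write f(z) = P(z)/Q(z) with P(z) = -z^2 - 1 and Q(z) = z^2 - 5*z + I*z + 6 - 3*I.
The denominator factors as Q(z) = (z - 2 + I)*(z - 3), so z = 2 - I is a simple zero of Q and P is analytic there; z = 2 - I is therefore a simple pole and
  Res(f, z₀) = P(z₀)/Q'(z₀).

Q'(z) = 2*z - 5 + I, so Q'(2 - I) = -1 - I.
P(2 - I) = -4 + 4*I.

Res(f, 2 - I) = (-4 + 4*I)/(-1 - I) = -4*I

Final answer: -4*I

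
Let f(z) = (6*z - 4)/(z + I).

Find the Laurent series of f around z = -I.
Put w = z - (-I), i.e. z = w - I. The denominator is w, so it suffices to rewrite the numerator in powers of w.

P(z) = 6*z - 4
P(w - I) = -4 - 6*I + 6*w

Dividing each term by w:
  f = (-4 - 6*I)/w + 6

Substituting back w = z + I:
  f(z) = (-4 - 6*I)/(z + I) + 6

The series is finite because the numerator is a polynomial; the negative powers form the principal part, and the coefficient of 1/(z + I) gives Res(f, -I) = -4 - 6*I.

Final answer: (-4 - 6*I)/(z + I) + 6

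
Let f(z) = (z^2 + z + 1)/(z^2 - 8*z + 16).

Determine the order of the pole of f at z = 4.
2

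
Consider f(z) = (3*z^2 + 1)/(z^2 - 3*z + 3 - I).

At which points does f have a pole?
The singularities of f are the zeros of the denominator. Factoring,
  z^2 - 3*z + 3 - I = (z - 2 - I)*(z - 1 + I)
so the candidates are z = 2 + I, z = 1 - I.

Check the numerator P(z) = 3*z^2 + 1 at each one:
  P(2 + I) = 10 + 12*I ≠ 0, so z = 2 + I is a (simple) pole.
  P(1 - I) = 1 - 6*I ≠ 0, so z = 1 - I is a (simple) pole.

Poles of f: {1 - I, 2 + I}

Final answer: {1 - I, 2 + I}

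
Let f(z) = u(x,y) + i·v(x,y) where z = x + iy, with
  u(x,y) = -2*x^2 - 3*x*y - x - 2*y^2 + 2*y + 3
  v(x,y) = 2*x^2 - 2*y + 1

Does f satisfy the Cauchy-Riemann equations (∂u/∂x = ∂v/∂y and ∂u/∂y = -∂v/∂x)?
∂u/∂x = -4*x - 3*y - 1
∂v/∂y = -2
∂u/∂y = -3*x - 4*y + 2
∂v/∂x = 4*x
∂u/∂x ≠ ∂v/∂y and ∂u/∂y ≠ -∂v/∂x; the Cauchy-Riemann equations are not satisfied, so f is not analytic.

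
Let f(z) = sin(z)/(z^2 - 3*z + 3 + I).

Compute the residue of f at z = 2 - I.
Write f(z) = P(z)/Q(z) with P(z) = sin(z) and Q(z) = z^2 - 3*z + 3 + I.
The denominator factors as Q(z) = (z - 1 - I)*(z - 2 + I), so z = 2 - I is a simple zero of Q and P is analytic there; z = 2 - I is therefore a simple pole and
  Res(f, z₀) = P(z₀)/Q'(z₀).

Q'(z) = 2*z - 3, so Q'(2 - I) = 1 - 2*I.
P(2 - I) = sin(2 - I).

Res(f, 2 - I) = (sin(2 - I))/(1 - 2*I) = (1/5 + 2*I/5)*sin(2 - I)

Final answer: (1/5 + 2*I/5)*sin(2 - I)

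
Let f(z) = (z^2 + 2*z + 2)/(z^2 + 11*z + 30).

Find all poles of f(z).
{-6, -5}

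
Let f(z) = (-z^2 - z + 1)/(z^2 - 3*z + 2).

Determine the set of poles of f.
{1, 2}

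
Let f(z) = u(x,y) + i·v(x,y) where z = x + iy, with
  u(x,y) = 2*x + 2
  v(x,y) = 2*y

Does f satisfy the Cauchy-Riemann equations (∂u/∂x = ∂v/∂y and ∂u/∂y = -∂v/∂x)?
∂u/∂x = 2
∂v/∂y = 2
∂u/∂y = 0
∂v/∂x = 0
∂u/∂x = ∂v/∂y and ∂u/∂y = -∂v/∂x hold identically; f is analytic.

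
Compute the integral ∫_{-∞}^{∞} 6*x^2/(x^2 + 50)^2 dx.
3*sqrt(2)*pi/10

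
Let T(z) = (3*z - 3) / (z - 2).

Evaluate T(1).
Substitute z = 1:
  numerator:   3*(1) - 3 = 0
  denominator: (1) - 2 = -1
T(1) = (0)/(-1) = 0

Final answer: 0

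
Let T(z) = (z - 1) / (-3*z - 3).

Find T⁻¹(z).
Set w = T(z) = (z - 1) / (-3*z - 3) and solve for z:
  w*(-3*z - 3) = z - 1
  -3*w + z*(-3*w - 1) + 1 = 0
  z*(-3*w - 1) = 3*w - 1
  z = (1 - 3*w)/(3*w + 1)
Renaming the variable, T⁻¹(z) = (-3*z + 1)/(3*z + 1).
(Check: ad - bc = -6 ≠ 0, so T is invertible.)

Final answer: (-3*z + 1)/(3*z + 1)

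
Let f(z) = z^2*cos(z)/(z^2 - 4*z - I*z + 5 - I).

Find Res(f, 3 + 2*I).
Write f(z) = P(z)/Q(z) with P(z) = z^2*cos(z) and Q(z) = z^2 - 4*z - I*z + 5 - I.
The denominator factors as Q(z) = (z - 1 + I)*(z - 3 - 2*I), so z = 3 + 2*I is a simple zero of Q and P is analytic there; z = 3 + 2*I is therefore a simple pole and
  Res(f, z₀) = P(z₀)/Q'(z₀).

Q'(z) = 2*z - 4 - I, so Q'(3 + 2*I) = 2 + 3*I.
P(3 + 2*I) = (5 + 12*I)*cos(3 + 2*I).

Res(f, 3 + 2*I) = ((5 + 12*I)*cos(3 + 2*I))/(2 + 3*I) = (46/13 + 9*I/13)*cos(3 + 2*I)

Final answer: (46/13 + 9*I/13)*cos(3 + 2*I)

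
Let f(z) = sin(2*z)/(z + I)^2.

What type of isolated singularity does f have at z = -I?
Write f(z) = g(z)/(z + I)^2 with g(z) = sin(2*z).
g is entire and g(-I) = -I*sinh(2) ≠ 0, so no factor of (z + I) cancels: the Laurent expansion of f about z = -I starts at the power -2, i.e. lim_{z→z₀} (z - z₀)^2 f(z) = -I*sinh(2) is finite and nonzero.
So z = -I is a pole of order 2.

Final answer: pole of order 2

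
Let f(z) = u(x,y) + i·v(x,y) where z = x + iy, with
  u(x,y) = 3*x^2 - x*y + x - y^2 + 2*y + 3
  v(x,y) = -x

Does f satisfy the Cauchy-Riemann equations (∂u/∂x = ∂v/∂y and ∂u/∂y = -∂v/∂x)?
∂u/∂x = 6*x - y + 1
∂v/∂y = 0
∂u/∂y = -x - 2*y + 2
∂v/∂x = -1
∂u/∂x ≠ ∂v/∂y and ∂u/∂y ≠ -∂v/∂x; the Cauchy-Riemann equations are not satisfied, so f is not analytic.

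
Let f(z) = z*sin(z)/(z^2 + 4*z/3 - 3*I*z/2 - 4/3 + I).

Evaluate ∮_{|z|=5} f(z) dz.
By the residue theorem, ∮_C f(z) dz = 2πi · (sum of the residues of f at the poles inside |z| = 5).

The denominator factors as (z + 2 - 3*I/2)*(z - 2/3), so the singularities of f are simple poles at z = -2 + 3*I/2, z = 2/3.
  |-2 + 3*I/2|² = 25/4 < 25 = 5², so this pole is inside the contour.
  |2/3|² = 4/9 < 25 = 5², so this pole is inside the contour.

With P(z) = z*sin(z) and Q(z) = z^2 + 4*z/3 - 3*I*z/2 - 4/3 + I, each pole is simple, so Res(f, z₀) = P(z₀)/Q'(z₀) with Q'(z) = 2*z + 4/3 - 3*I/2.
  Res(f, -2 + 3*I/2) = P(-2 + 3*I/2)/Q'(-2 + 3*I/2) = ((2 - 3*I/2)*sin(2 - 3*I/2))/(-8/3 + 3*I/2) = (-273/337 + 36*I/337)*sin(2 - 3*I/2)
  Res(f, 2/3) = P(2/3)/Q'(2/3) = (2*sin(2/3)/3)/(8/3 - 3*I/2) = (64/337 + 36*I/337)*sin(2/3)

Sum of residues inside C: (-273/337 + 36*I/337)*sin(2 - 3*I/2) + (64/337 + 36*I/337)*sin(2/3)
∮_C f(z) dz = 2πi · ((-273/337 + 36*I/337)*sin(2 - 3*I/2) + (64/337 + 36*I/337)*sin(2/3)) = pi*(-72/337 - 546*I/337)*sin(2 - 3*I/2) + pi*(-72/337 + 128*I/337)*sin(2/3)

Final answer: pi*(-72/337 - 546*I/337)*sin(2 - 3*I/2) + pi*(-72/337 + 128*I/337)*sin(2/3)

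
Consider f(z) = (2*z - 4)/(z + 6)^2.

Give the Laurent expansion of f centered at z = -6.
Put w = z - (-6), i.e. z = w - 6. The denominator is w^2, so it suffices to rewrite the numerator in powers of w.

P(z) = 2*z - 4
P(w - 6) = -16 + 2*w

Dividing each term by w^2:
  f = -16/w^2 + 2/w

Substituting back w = z + 6:
  f(z) = -16/(z + 6)^2 + 2/(z + 6)

The series is finite because the numerator is a polynomial; the negative powers form the principal part, and the coefficient of 1/(z + 6) gives Res(f, -6) = 2.

Final answer: -16/(z + 6)^2 + 2/(z + 6)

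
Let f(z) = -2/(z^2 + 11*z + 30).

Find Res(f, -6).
2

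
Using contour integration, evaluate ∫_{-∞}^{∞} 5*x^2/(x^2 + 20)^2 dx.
sqrt(5)*pi/4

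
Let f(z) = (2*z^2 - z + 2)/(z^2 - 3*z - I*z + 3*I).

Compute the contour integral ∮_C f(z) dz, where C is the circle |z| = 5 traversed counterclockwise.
By the residue theorem, ∮_C f(z) dz = 2πi · (sum of the residues of f at the poles inside |z| = 5).

The denominator factors as (z - 3)*(z - I), so the singularities of f are simple poles at z = 3, z = I.
  |3|² = 9 < 25 = 5², so this pole is inside the contour.
  |I|² = 1 < 25 = 5², so this pole is inside the contour.

With P(z) = 2*z^2 - z + 2 and Q(z) = z^2 - 3*z - I*z + 3*I, each pole is simple, so Res(f, z₀) = P(z₀)/Q'(z₀) with Q'(z) = 2*z - 3 - I.
  Res(f, 3) = P(3)/Q'(3) = (17)/(3 - I) = 51/10 + 17*I/10
  Res(f, I) = P(I)/Q'(I) = (-I)/(-3 + I) = -1/10 + 3*I/10

Sum of residues inside C: 5 + 2*I
∮_C f(z) dz = 2πi · (5 + 2*I) = pi*(-4 + 10*I)

Final answer: pi*(-4 + 10*I)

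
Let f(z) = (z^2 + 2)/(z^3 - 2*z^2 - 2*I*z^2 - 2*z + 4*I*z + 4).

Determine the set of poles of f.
The singularities of f are the zeros of the denominator. Factoring,
  z^3 - 2*z^2 - 2*I*z^2 - 2*z + 4*I*z + 4 = (z + 1 - I)*(z - 1 - I)*(z - 2)
so the candidates are z = -1 + I, z = 1 + I, z = 2.

Check the numerator P(z) = z^2 + 2 at each one:
  P(-1 + I) = 2 - 2*I ≠ 0, so z = -1 + I is a (simple) pole.
  P(1 + I) = 2 + 2*I ≠ 0, so z = 1 + I is a (simple) pole.
  P(2) = 6 ≠ 0, so z = 2 is a (simple) pole.

Poles of f: {-1 + I, 1 + I, 2}

Final answer: {-1 + I, 1 + I, 2}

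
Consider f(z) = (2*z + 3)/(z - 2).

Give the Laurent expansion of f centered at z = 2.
7/(z - 2) + 2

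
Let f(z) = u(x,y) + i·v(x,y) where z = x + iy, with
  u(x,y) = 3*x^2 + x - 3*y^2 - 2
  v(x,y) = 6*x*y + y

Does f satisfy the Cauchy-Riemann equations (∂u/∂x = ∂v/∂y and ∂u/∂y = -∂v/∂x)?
∂u/∂x = 6*x + 1
∂v/∂y = 6*x + 1
∂u/∂y = -6*y
∂v/∂x = 6*y
∂u/∂x = ∂v/∂y and ∂u/∂y = -∂v/∂x hold identically; f is analytic.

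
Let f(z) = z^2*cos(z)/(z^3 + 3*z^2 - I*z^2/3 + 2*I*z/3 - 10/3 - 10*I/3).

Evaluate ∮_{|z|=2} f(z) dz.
By the residue theorem, ∮_C f(z) dz = 2πi · (sum of the residues of f at the poles inside |z| = 2).

The denominator factors as (z - 1 - I/3)*(z + 1 + I)*(z + 3 - I), so the singularities of f are simple poles at z = 1 + I/3, z = -1 - I, z = -3 + I.
  |1 + I/3|² = 10/9 < 4 = 2², so this pole is inside the contour.
  |-1 - I|² = 2 < 4 = 2², so this pole is inside the contour.
  |-3 + I|² = 10 > 4 = 2², so this pole is outside the contour.

With P(z) = z^2*cos(z) and Q(z) = z^3 + 3*z^2 - I*z^2/3 + 2*I*z/3 - 10/3 - 10*I/3, each pole is simple, so Res(f, z₀) = P(z₀)/Q'(z₀) with Q'(z) = 3*z^2 + 6*z - 2*I*z/3 + 2*I/3.
  Res(f, 1 + I/3) = P(1 + I/3)/Q'(1 + I/3) = ((8/9 + 2*I/3)*cos(1 + I/3))/(80/9 + 4*I) = (107/962 + 12*I/481)*cos(1 + I/3)
  Res(f, -1 - I) = P(-1 - I)/Q'(-1 - I) = (2*I*cos(1 + I))/(-20/3 + 4*I/3) = (3/52 - 15*I/52)*cos(1 + I)

Sum of residues inside C: (3/52 - 15*I/52)*cos(1 + I) + (107/962 + 12*I/481)*cos(1 + I/3)
∮_C f(z) dz = 2πi · ((3/52 - 15*I/52)*cos(1 + I) + (107/962 + 12*I/481)*cos(1 + I/3)) = pi*(15/26 + 3*I/26)*cos(1 + I) + pi*(-24/481 + 107*I/481)*cos(1 + I/3)

Final answer: pi*(15/26 + 3*I/26)*cos(1 + I) + pi*(-24/481 + 107*I/481)*cos(1 + I/3)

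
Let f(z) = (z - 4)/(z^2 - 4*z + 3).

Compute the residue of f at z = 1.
3/2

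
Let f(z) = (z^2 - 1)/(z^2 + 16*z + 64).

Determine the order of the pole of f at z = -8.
Factor the denominator:
  z^2 + 16*z + 64 = (z + 8)^2

The numerator P(z) = z^2 - 1 has P(-8) = 63 ≠ 0, so no factor of (z + 8) cancels.
Near z = -8 we can therefore write f(z) = g(z)/(z + 8)^2 with g analytic at -8 and g(-8) ≠ 0 (g is just the numerator).

Hence z = -8 is a pole of order 2.

Final answer: 2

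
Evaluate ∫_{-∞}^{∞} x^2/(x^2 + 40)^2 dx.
Let f(z) = z^2/(z^2 + 40)^2. The denominator has no real zeros and deg Q - deg P = 2 ≥ 2, so the integral of f over the upper semicircle |z| = R tends to 0 as R → ∞. Closing the contour in the upper half-plane,
  ∫_{-∞}^{∞} f(x) dx = 2πi · Σ Res(f, z_k)  over the poles with Im z_k > 0.

Zeros of the denominator: z^2 + 40 = 0 gives z = ±2*sqrt(10)*I.
Upper half-plane: z = 2*sqrt(10)*I (a pole of order 2).

Write f(z) = g(z)/(z - 2*sqrt(10)*I)^2 with g(z) = z^2/(z + 2*sqrt(10)*I)^2. For a double pole, Res(f, z₀) = g'(z₀):
  g'(z) = 4*sqrt(10)*I*z/(z + 2*sqrt(10)*I)^3
  Res(f, 2*sqrt(10)*I) = g'(2*sqrt(10)*I) = -sqrt(10)*I/80

∫_{-∞}^{∞} f(x) dx = 2πi · (-sqrt(10)*I/80) = sqrt(10)*pi/40

Final answer: sqrt(10)*pi/40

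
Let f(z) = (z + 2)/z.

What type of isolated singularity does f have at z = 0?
Write f(z) = g(z)/z with g(z) = z + 2.
g is entire and g(0) = 2 ≠ 0, so no factor of (z) cancels: the Laurent expansion of f about z = 0 starts at the power -1, i.e. lim_{z→z₀} (z - z₀) f(z) = 2 is finite and nonzero.
So z = 0 is a pole of order 1.

Final answer: pole of order 1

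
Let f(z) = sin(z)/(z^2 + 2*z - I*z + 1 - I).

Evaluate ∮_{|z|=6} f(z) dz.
By the residue theorem, ∮_C f(z) dz = 2πi · (sum of the residues of f at the poles inside |z| = 6).

The denominator factors as (z + 1)*(z + 1 - I), so the singularities of f are simple poles at z = -1, z = -1 + I.
  |-1|² = 1 < 36 = 6², so this pole is inside the contour.
  |-1 + I|² = 2 < 36 = 6², so this pole is inside the contour.

With P(z) = sin(z) and Q(z) = z^2 + 2*z - I*z + 1 - I, each pole is simple, so Res(f, z₀) = P(z₀)/Q'(z₀) with Q'(z) = 2*z + 2 - I.
  Res(f, -1) = P(-1)/Q'(-1) = (-sin(1))/(-I) = -I*sin(1)
  Res(f, -1 + I) = P(-1 + I)/Q'(-1 + I) = (-sin(1 - I))/(I) = I*sin(1 - I)

Sum of residues inside C: -I*sin(1) + I*sin(1 - I)
∮_C f(z) dz = 2πi · (-I*sin(1) + I*sin(1 - I)) = 2*pi*sin(1) - 2*pi*sin(1 - I)

Final answer: 2*pi*sin(1) - 2*pi*sin(1 - I)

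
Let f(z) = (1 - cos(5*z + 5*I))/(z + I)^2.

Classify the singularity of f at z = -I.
Let u = z + I. The argument of cos is 5*z + 5*I = 5u, so
  f = (1 - cos(5u))/u^2 = ((5u)^2/2 - (5u)^4/24 + ...)/u^2 = 25/2 - (625/24)*u^2 + ...
The Laurent expansion about u = 0 has no negative powers; equivalently lim_{z→-I} f(z) = 25/2 exists and is finite.
So the singularity is removable.

Final answer: removable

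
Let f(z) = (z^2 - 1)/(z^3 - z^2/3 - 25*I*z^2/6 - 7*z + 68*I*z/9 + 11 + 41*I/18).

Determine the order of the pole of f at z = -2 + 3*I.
Factor the denominator:
  z^3 - z^2/3 - 25*I*z^2/6 - 7*z + 68*I*z/9 + 11 + 41*I/18 = (z + 2 - 3*I)*(z - 2 + I/3)*(z - 1/3 - 3*I/2)

The numerator P(z) = z^2 - 1 has P(-2 + 3*I) = -6 - 12*I ≠ 0, so no factor of (z + 2 - 3*I) cancels.
Near z = -2 + 3*I we can therefore write f(z) = g(z)/(z + 2 - 3*I) with g analytic at -2 + 3*I and g(-2 + 3*I) ≠ 0 (g is the numerator divided by the remaining denominator factors).

Hence z = -2 + 3*I is a pole of order 1.

Final answer: 1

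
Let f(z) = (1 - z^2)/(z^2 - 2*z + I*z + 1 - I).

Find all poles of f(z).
{1 - I}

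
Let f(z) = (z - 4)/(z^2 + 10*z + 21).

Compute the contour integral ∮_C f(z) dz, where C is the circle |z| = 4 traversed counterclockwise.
By the residue theorem, ∮_C f(z) dz = 2πi · (sum of the residues of f at the poles inside |z| = 4).

The denominator factors as (z + 3)*(z + 7), so the singularities of f are simple poles at z = -3, z = -7.
  |-3|² = 9 < 16 = 4², so this pole is inside the contour.
  |-7|² = 49 > 16 = 4², so this pole is outside the contour.

With P(z) = z - 4 and Q(z) = z^2 + 10*z + 21, each pole is simple, so Res(f, z₀) = P(z₀)/Q'(z₀) with Q'(z) = 2*z + 10.
  Res(f, -3) = P(-3)/Q'(-3) = (-7)/(4) = -7/4

∮_C f(z) dz = 2πi · (-7/4) = -7*I*pi/2

Final answer: -7*I*pi/2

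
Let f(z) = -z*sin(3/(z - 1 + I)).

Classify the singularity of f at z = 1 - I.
Let u = z - 1 + I. Then
  sin(3/u) = Σ_{k≥0} (-1)^k (3)^(2k+1)/((2k+1)!·u^(2k+1)) = 3/u - 9/(2*u^3) + 81/(40*u^5) + ...
which has infinitely many negative powers of u, so sin(3/(z - 1 + I)) has an essential singularity at z = 1 - I.
The extra factor z is a nonzero polynomial; if the product had at most a pole at z = 1 - I, dividing by that polynomial would leave sin(3/(z - 1 + I)) with at most a pole too — contradiction. (Equivalently, the product's Laurent series still has infinitely many negative powers.)
So the singularity is essential.

Final answer: essential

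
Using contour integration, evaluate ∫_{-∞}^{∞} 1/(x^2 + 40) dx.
Let f(z) = 1/(z^2 + 40). The denominator has no real zeros and deg Q - deg P = 2 ≥ 2, so the integral of f over the upper semicircle |z| = R tends to 0 as R → ∞. Closing the contour in the upper half-plane,
  ∫_{-∞}^{∞} f(x) dx = 2πi · Σ Res(f, z_k)  over the poles with Im z_k > 0.

Zeros of the denominator: z^2 + 40 = 0 gives z = ±2*sqrt(10)*I.
Upper half-plane: z = 2*sqrt(10)*I (simple).

Each pole is a simple zero of Q(z) = z^2 + 40, so Res(f, z₀) = P(z₀)/Q'(z₀) with P(z) = 1, Q'(z) = 2*z:
  Res(f, 2*sqrt(10)*I) = (1)/(4*sqrt(10)*I) = -sqrt(10)*I/40

∫_{-∞}^{∞} f(x) dx = 2πi · (-sqrt(10)*I/40) = sqrt(10)*pi/20

Final answer: sqrt(10)*pi/20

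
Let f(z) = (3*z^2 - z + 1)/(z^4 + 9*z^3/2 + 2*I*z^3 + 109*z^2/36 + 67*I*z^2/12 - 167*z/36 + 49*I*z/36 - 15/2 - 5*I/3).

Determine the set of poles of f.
{-3 - 2*I/3, -3/2 - 3*I/2, -1 + I/2, 1 - I/3}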